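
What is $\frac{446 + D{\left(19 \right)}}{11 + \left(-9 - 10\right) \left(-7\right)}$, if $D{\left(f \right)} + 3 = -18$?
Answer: $\frac{425}{144} \approx 2.9514$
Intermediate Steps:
$D{\left(f \right)} = -21$ ($D{\left(f \right)} = -3 - 18 = -21$)
$\frac{446 + D{\left(19 \right)}}{11 + \left(-9 - 10\right) \left(-7\right)} = \frac{446 - 21}{11 + \left(-9 - 10\right) \left(-7\right)} = \frac{425}{11 - -133} = \frac{425}{11 + 133} = \frac{425}{144}$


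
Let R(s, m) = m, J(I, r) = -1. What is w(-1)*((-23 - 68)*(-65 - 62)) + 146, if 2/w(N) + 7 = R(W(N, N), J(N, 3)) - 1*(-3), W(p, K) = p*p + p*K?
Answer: -22384/5 ≈ -4476.8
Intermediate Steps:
W(p, K) = p**2 + K*p
w(N) = -2/5 (w(N) = 2/(-7 + (-1 - 1*(-3))) = 2/(-7 + (-1 + 3)) = 2/(-7 + 2) = 2/(-5) = 2*(-1/5) = -2/5)
w(-1)*((-23 - 68)*(-65 - 62)) + 146 = -2*(-23 - 68)*(-65 - 62)/5 + 146 = -(-182)*(-127)/5 + 146 = -2/5*11557 + 146 = -23114/5 + 146 = -22384/5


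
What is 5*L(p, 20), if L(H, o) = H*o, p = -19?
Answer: -1900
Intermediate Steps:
5*L(p, 20) = 5*(-19*20) = 5*(-380) = -1900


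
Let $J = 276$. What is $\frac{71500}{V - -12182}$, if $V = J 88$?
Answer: $\frac{7150}{3647} \approx 1.9605$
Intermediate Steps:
$V = 24288$ ($V = 276 \cdot 88 = 24288$)
$\frac{71500}{V - -12182} = \frac{71500}{24288 - -12182} = \frac{71500}{24288 + 12182} = \frac{71500}{36470} = 71500 \cdot \frac{1}{36470} = \frac{7150}{3647}$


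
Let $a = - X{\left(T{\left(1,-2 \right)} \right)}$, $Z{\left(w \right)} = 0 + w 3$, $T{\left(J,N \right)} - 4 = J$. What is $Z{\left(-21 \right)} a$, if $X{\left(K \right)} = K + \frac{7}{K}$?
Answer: $\frac{2016}{5} \approx 403.2$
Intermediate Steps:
$T{\left(J,N \right)} = 4 + J$
$Z{\left(w \right)} = 3 w$ ($Z{\left(w \right)} = 0 + 3 w = 3 w$)
$a = - \frac{32}{5}$ ($a = - (\left(4 + 1\right) + \frac{7}{4 + 1}) = - (5 + \frac{7}{5}) = \left(-1\right) \frac{32}{5} = - \frac{32}{5} \approx -6.4$)
$Z{\left(-21 \right)} a = 3 \left(-21\right) \left(- \frac{32}{5}\right) = \left(-63\right) \left(- \frac{32}{5}\right) = \frac{2016}{5}$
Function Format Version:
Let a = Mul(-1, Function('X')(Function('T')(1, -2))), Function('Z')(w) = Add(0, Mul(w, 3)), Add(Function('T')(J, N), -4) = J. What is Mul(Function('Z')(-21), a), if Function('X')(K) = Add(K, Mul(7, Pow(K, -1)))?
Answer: Rational(2016, 5) ≈ 403.20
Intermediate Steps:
Function('T')(J, N) = Add(4, J)
Function('Z')(w) = Mul(3, w) (Function('Z')(w) = Add(0, Mul(3, w)) = Mul(3, w))
a = Rational(-32, 5) (a = Mul(-1, Add(Add(4, 1), Mul(7, Pow(Add(4, 1), -1)))) = Mul(-1, Add(5, Mul(7, Pow(5, -1)))) = Mul(-1, Add(5, Mul(7, Rational(1, 5)))) = Mul(-1, Add(5, Rational(7, 5))) = Mul(-1, Rational(32, 5)) = Rational(-32, 5) ≈ -6.4000)
Mul(Function('Z')(-21), a) = Mul(Mul(3, -21), Rational(-32, 5)) = Mul(-63, Rational(-32, 5)) = Rational(2016, 5)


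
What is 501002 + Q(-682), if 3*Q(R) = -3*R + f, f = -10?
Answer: 1505042/3 ≈ 5.0168e+5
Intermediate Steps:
Q(R) = -10/3 - R (Q(R) = (-3*R - 10)/3 = (-10 - 3*R)/3 = -10/3 - R)
501002 + Q(-682) = 501002 + (-10/3 - 1*(-682)) = 501002 + (-10/3 + 682) = 501002 + 2036/3 = 1505042/3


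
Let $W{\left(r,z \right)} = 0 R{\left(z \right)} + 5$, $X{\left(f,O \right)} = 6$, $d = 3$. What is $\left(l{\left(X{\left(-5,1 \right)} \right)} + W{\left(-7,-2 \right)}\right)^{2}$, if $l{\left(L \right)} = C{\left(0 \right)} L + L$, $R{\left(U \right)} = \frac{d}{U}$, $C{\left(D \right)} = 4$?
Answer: $1225$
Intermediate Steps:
$R{\left(U \right)} = \frac{3}{U}$
$l{\left(L \right)} = 5 L$ ($l{\left(L \right)} = 4 L + L = 5 L$)
$W{\left(r,z \right)} = 5$ ($W{\left(r,z \right)} = 0 \frac{3}{z} + 5 = 0 + 5 = 5$)
$\left(l{\left(X{\left(-5,1 \right)} \right)} + W{\left(-7,-2 \right)}\right)^{2} = \left(5 \cdot 6 + 5\right)^{2} = \left(30 + 5\right)^{2} = 35^{2} = 1225$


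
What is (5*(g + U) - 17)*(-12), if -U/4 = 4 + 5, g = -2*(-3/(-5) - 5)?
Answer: 1836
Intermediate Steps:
g = 44/5 (g = -2*(-3*(-⅕) - 5) = -2*(⅗ - 5) = -2*(-22/5) = 44/5 ≈ 8.8000)
U = -36 (U = -4*(4 + 5) = -4*9 = -36)
(5*(g + U) - 17)*(-12) = (5*(44/5 - 36) - 17)*(-12) = (5*(-136/5) - 17)*(-12) = (-136 - 17)*(-12) = -153*(-12) = 1836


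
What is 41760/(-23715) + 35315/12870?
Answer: 1333529/1356498 ≈ 0.98307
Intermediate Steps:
41760/(-23715) + 35315/12870 = 41760*(-1/23715) + 35315*(1/12870) = -928/527 + 7063/2574 = 1333529/1356498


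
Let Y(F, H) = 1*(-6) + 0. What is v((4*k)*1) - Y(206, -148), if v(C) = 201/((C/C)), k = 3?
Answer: 207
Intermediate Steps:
Y(F, H) = -6 (Y(F, H) = -6 + 0 = -6)
v(C) = 201 (v(C) = 201/1 = 201*1 = 201)
v((4*k)*1) - Y(206, -148) = 201 - 1*(-6) = 201 + 6 = 207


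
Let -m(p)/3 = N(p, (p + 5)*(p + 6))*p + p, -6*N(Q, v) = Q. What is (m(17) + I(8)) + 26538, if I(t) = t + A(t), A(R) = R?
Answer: 53295/2 ≈ 26648.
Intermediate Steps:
N(Q, v) = -Q/6
I(t) = 2*t (I(t) = t + t = 2*t)
m(p) = p²/2 - 3*p (m(p) = -3*((-p/6)*p + p) = -3*(-p²/6 + p) = -3*(p - p²/6) = p²/2 - 3*p)
(m(17) + I(8)) + 26538 = ((½)*17*(-6 + 17) + 2*8) + 26538 = ((½)*17*11 + 16) + 26538 = (187/2 + 16) + 26538 = 219/2 + 26538 = 53295/2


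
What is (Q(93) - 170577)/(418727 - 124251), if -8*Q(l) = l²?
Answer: -1373265/2355808 ≈ -0.58293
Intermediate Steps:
Q(l) = -l²/8
(Q(93) - 170577)/(418727 - 124251) = (-⅛*93² - 170577)/(418727 - 124251) = (-⅛*8649 - 170577)/294476 = (-8649/8 - 170577)*(1/294476) = -1373265/8*1/294476 = -1373265/2355808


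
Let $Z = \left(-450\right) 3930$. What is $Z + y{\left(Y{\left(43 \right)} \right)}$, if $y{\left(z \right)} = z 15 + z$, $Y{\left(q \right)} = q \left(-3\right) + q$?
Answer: $-1769876$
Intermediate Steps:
$Y{\left(q \right)} = - 2 q$ ($Y{\left(q \right)} = - 3 q + q = - 2 q$)
$y{\left(z \right)} = 16 z$ ($y{\left(z \right)} = 15 z + z = 16 z$)
$Z = -1768500$
$Z + y{\left(Y{\left(43 \right)} \right)} = -1768500 + 16 \left(\left(-2\right) 43\right) = -1768500 + 16 \left(-86\right) = -1768500 - 1376 = -1769876$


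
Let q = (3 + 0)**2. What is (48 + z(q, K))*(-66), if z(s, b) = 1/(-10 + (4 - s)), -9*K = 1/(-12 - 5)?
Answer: -15818/5 ≈ -3163.6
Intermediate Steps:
K = 1/153 (K = -1/(9*(-12 - 5)) = -1/9/(-17) = -1/9*(-1/17) = 1/153 ≈ 0.0065359)
q = 9 (q = 3**2 = 9)
z(s, b) = 1/(-6 - s)
(48 + z(q, K))*(-66) = (48 - 1/(6 + 9))*(-66) = (48 - 1/15)*(-66) = (719/15)*(-66) = -15818/5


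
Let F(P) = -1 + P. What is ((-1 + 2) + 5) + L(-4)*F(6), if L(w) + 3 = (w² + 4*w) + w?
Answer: -29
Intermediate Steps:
L(w) = -3 + w² + 5*w (L(w) = -3 + ((w² + 4*w) + w) = -3 + (w² + 5*w) = -3 + w² + 5*w)
((-1 + 2) + 5) + L(-4)*F(6) = ((-1 + 2) + 5) + (-3 + (-4)² + 5*(-4))*(-1 + 6) = (1 + 5) + (-3 + 16 - 20)*5 = 6 - 7*5 = 6 - 35 = -29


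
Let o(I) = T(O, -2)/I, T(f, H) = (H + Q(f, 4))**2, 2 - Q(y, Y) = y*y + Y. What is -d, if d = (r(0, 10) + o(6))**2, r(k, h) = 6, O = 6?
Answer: -669124/9 ≈ -74347.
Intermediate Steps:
Q(y, Y) = 2 - Y - y**2 (Q(y, Y) = 2 - (y*y + Y) = 2 - (y**2 + Y) = 2 - (Y + y**2) = 2 + (-Y - y**2) = 2 - Y - y**2)
T(f, H) = (-2 + H - f**2)**2 (T(f, H) = (H + (2 - 1*4 - f**2))**2 = (H + (2 - 4 - f**2))**2 = (H + (-2 - f**2))**2 = (-2 + H - f**2)**2)
o(I) = 1600/I (o(I) = (2 + 6**2 - 1*(-2))**2/I = (2 + 36 + 2)**2/I = 40**2/I = 1600/I)
d = 669124/9 (d = (6 + 1600/6)**2 = (6 + 1600*(1/6))**2 = (6 + 800/3)**2 = (818/3)**2 = 669124/9 ≈ 74347.)
-d = -1*669124/9 = -669124/9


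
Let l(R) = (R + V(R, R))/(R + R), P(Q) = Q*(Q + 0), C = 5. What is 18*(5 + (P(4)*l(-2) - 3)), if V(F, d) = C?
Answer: -180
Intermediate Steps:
V(F, d) = 5
P(Q) = Q² (P(Q) = Q*Q = Q²)
l(R) = (5 + R)/(2*R) (l(R) = (R + 5)/(R + R) = (5 + R)/((2*R)) = (5 + R)*(1/(2*R)) = (5 + R)/(2*R))
18*(5 + (P(4)*l(-2) - 3)) = 18*(5 + (4²*((½)*(5 - 2)/(-2)) - 3)) = 18*(5 + (16*((½)*(-½)*3) - 3)) = 18*(5 + (16*(-¾) - 3)) = 18*(5 + (-12 - 3)) = 18*(5 - 15) = 18*(-10) = -180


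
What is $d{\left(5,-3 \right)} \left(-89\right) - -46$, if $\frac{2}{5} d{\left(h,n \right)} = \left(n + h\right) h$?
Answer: $-2179$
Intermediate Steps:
$d{\left(h,n \right)} = \frac{5 h \left(h + n\right)}{2}$ ($d{\left(h,n \right)} = \frac{5 \left(n + h\right) h}{2} = \frac{5 \left(h + n\right) h}{2} = \frac{5 h \left(h + n\right)}{2}$)
$d{\left(5,-3 \right)} \left(-89\right) - -46 = \frac{5}{2} \cdot 5 \left(5 - 3\right) \left(-89\right) - -46 = \frac{5}{2} \cdot 5 \cdot 2 \left(-89\right) + 46 = 25 \left(-89\right) + 46 = -2225 + 46 = -2179$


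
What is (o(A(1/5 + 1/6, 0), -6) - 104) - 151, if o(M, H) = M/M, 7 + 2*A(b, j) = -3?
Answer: -254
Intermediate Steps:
A(b, j) = -5 (A(b, j) = -7/2 + (1/2)*(-3) = -7/2 - 3/2 = -5)
o(M, H) = 1
(o(A(1/5 + 1/6, 0), -6) - 104) - 151 = (1 - 104) - 151 = -103 - 151 = -254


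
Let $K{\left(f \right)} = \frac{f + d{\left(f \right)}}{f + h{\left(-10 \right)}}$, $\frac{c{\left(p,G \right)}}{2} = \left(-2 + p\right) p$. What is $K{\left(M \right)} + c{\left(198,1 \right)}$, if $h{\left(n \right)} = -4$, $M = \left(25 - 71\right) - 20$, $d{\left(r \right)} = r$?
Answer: $\frac{2716626}{35} \approx 77618.0$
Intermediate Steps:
$c{\left(p,G \right)} = 2 p \left(-2 + p\right)$ ($c{\left(p,G \right)} = 2 \left(-2 + p\right) p = 2 p \left(-2 + p\right)$)
$M = -66$ ($M = -46 - 20 = -66$)
$K{\left(f \right)} = \frac{2 f}{-4 + f}$ ($K{\left(f \right)} = \frac{f + f}{f - 4} = \frac{2 f}{-4 + f}$)
$K{\left(M \right)} + c{\left(198,1 \right)} = 2 \left(-66\right) \frac{1}{-4 - 66} + 2 \cdot 198 \left(-2 + 198\right) = 2 \left(-66\right) \frac{1}{-70} + 2 \cdot 198 \cdot 196 = 2 \left(-66\right) \left(- \frac{1}{70}\right) + 77616 = \frac{66}{35} + 77616 = \frac{2716626}{35}$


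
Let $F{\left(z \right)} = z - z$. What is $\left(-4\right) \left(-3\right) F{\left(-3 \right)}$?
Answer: $0$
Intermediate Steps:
$F{\left(z \right)} = 0$
$\left(-4\right) \left(-3\right) F{\left(-3 \right)} = \left(-4\right) \left(-3\right) 0 = 12 \cdot 0 = 0$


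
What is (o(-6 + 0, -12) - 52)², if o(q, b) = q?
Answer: 3364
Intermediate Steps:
(o(-6 + 0, -12) - 52)² = ((-6 + 0) - 52)² = (-6 - 52)² = (-58)² = 3364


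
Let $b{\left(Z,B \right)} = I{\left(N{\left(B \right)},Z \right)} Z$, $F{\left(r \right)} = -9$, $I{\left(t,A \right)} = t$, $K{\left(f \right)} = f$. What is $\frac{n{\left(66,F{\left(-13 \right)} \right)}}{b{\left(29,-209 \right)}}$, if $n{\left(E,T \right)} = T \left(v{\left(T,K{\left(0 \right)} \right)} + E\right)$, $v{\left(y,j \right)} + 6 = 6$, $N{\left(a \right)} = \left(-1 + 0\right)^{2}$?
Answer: $- \frac{594}{29} \approx -20.483$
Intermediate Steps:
$N{\left(a \right)} = 1$ ($N{\left(a \right)} = \left(-1\right)^{2} = 1$)
$v{\left(y,j \right)} = 0$ ($v{\left(y,j \right)} = -6 + 6 = 0$)
$n{\left(E,T \right)} = E T$ ($n{\left(E,T \right)} = T \left(0 + E\right) = T E = E T$)
$b{\left(Z,B \right)} = Z$ ($b{\left(Z,B \right)} = 1 Z = Z$)
$\frac{n{\left(66,F{\left(-13 \right)} \right)}}{b{\left(29,-209 \right)}} = \frac{66 \left(-9\right)}{29} = \left(-594\right) \frac{1}{29} = - \frac{594}{29}$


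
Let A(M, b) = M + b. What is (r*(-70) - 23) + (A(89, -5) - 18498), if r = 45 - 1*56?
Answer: -17667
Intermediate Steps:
r = -11 (r = 45 - 56 = -11)
(r*(-70) - 23) + (A(89, -5) - 18498) = (-11*(-70) - 23) + ((89 - 5) - 18498) = (770 - 23) + (84 - 18498) = 747 - 18414 = -17667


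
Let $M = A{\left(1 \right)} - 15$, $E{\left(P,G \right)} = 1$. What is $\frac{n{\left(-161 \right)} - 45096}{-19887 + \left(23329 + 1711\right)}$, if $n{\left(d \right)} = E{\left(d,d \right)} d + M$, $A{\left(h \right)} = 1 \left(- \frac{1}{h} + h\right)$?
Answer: $- \frac{45272}{5153} \approx -8.7856$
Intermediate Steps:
$A{\left(h \right)} = h - \frac{1}{h}$ ($A{\left(h \right)} = 1 \left(h - \frac{1}{h}\right) = h - \frac{1}{h}$)
$M = -15$ ($M = \left(1 - 1^{-1}\right) - 15 = \left(1 - 1\right) - 15 = 0 - 15 = -15$)
$n{\left(d \right)} = -15 + d$ ($n{\left(d \right)} = 1 d - 15 = d - 15 = -15 + d$)
$\frac{n{\left(-161 \right)} - 45096}{-19887 + \left(23329 + 1711\right)} = \frac{\left(-15 - 161\right) - 45096}{-19887 + \left(23329 + 1711\right)} = \frac{-176 - 45096}{-19887 + 25040} = - \frac{45272}{5153}$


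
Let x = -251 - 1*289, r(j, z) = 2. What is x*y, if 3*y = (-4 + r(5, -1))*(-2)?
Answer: -720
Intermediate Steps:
x = -540 (x = -251 - 289 = -540)
y = 4/3 (y = ((-4 + 2)*(-2))/3 = (-2*(-2))/3 = (⅓)*4 = 4/3 ≈ 1.3333)
x*y = -540*4/3 = -720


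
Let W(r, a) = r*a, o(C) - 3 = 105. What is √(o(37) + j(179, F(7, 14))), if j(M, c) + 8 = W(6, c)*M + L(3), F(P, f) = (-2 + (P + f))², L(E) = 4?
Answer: √387818 ≈ 622.75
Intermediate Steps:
F(P, f) = (-2 + P + f)²
o(C) = 108 (o(C) = 3 + 105 = 108)
W(r, a) = a*r
j(M, c) = -4 + 6*M*c (j(M, c) = -8 + ((c*6)*M + 4) = -8 + ((6*c)*M + 4) = -8 + (6*M*c + 4) = -8 + (4 + 6*M*c) = -4 + 6*M*c)
√(o(37) + j(179, F(7, 14))) = √(108 + (-4 + 6*179*(-2 + 7 + 14)²)) = √(108 + (-4 + 6*179*19²)) = √(108 + (-4 + 6*179*361)) = √(108 + (-4 + 387714)) = √(108 + 387710) = √387818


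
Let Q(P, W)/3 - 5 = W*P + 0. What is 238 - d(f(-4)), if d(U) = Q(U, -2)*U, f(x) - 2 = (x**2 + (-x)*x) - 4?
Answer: 292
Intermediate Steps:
f(x) = -2 (f(x) = 2 + ((x**2 + (-x)*x) - 4) = 2 + ((x**2 - x**2) - 4) = 2 + (0 - 4) = 2 - 4 = -2)
Q(P, W) = 15 + 3*P*W (Q(P, W) = 15 + 3*(W*P + 0) = 15 + 3*(P*W + 0) = 15 + 3*(P*W) = 15 + 3*P*W)
d(U) = U*(15 - 6*U) (d(U) = (15 + 3*U*(-2))*U = (15 - 6*U)*U = U*(15 - 6*U))
238 - d(f(-4)) = 238 - 3*(-2)*(5 - 2*(-2)) = 238 - 3*(-2)*(5 + 4) = 238 - 3*(-2)*9 = 238 - 1*(-54) = 238 + 54 = 292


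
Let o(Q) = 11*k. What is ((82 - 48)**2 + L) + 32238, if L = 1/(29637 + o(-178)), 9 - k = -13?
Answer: 997779327/29879 ≈ 33394.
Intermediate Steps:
k = 22 (k = 9 - 1*(-13) = 9 + 13 = 22)
o(Q) = 242 (o(Q) = 11*22 = 242)
L = 1/29879 (L = 1/(29637 + 242) = 1/29879 ≈ 3.3468e-5)
((82 - 48)**2 + L) + 32238 = ((82 - 48)**2 + 1/29879) + 32238 = (34**2 + 1/29879) + 32238 = (1156 + 1/29879) + 32238 = 34540125/29879 + 32238 = 997779327/29879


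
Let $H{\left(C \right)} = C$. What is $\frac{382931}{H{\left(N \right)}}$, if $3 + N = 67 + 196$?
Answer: $\frac{382931}{260} \approx 1472.8$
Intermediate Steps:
$N = 260$ ($N = -3 + \left(67 + 196\right) = -3 + 263 = 260$)
$\frac{382931}{H{\left(N \right)}} = \frac{382931}{260}$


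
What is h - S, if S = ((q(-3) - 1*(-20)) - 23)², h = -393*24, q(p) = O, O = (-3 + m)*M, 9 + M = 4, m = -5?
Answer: -10801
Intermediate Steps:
M = -5 (M = -9 + 4 = -5)
O = 40 (O = (-3 - 5)*(-5) = -8*(-5) = 40)
q(p) = 40
h = -9432
S = 1369 (S = ((40 - 1*(-20)) - 23)² = ((40 + 20) - 23)² = (60 - 23)² = 37² = 1369)
h - S = -9432 - 1*1369 = -9432 - 1369 = -10801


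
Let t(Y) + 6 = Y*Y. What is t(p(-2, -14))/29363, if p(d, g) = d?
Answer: -2/29363 ≈ -6.8113e-5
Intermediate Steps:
t(Y) = -6 + Y**2 (t(Y) = -6 + Y*Y = -6 + Y**2)
t(p(-2, -14))/29363 = (-6 + (-2)**2)/29363 = (-6 + 4)*(1/29363) = -2*1/29363 = -2/29363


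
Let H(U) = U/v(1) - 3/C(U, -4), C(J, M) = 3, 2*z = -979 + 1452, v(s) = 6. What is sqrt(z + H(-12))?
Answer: sqrt(934)/2 ≈ 15.281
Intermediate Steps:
z = 473/2 (z = (-979 + 1452)/2 = (1/2)*473 = 473/2 ≈ 236.50)
H(U) = -1 + U/6 (H(U) = U/6 - 3/3 = U*(1/6) - 3*1/3 = U/6 - 1 = -1 + U/6)
sqrt(z + H(-12)) = sqrt(473/2 + (-1 + (1/6)*(-12))) = sqrt(473/2 + (-1 - 2)) = sqrt(473/2 - 3) = sqrt(467/2) = sqrt(934)/2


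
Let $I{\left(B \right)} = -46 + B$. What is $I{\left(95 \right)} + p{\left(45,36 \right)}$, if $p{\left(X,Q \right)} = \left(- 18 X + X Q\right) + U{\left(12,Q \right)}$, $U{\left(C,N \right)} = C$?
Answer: $871$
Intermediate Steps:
$p{\left(X,Q \right)} = 12 - 18 X + Q X$ ($p{\left(X,Q \right)} = \left(- 18 X + X Q\right) + 12 = \left(- 18 X + Q X\right) + 12 = 12 - 18 X + Q X$)
$I{\left(95 \right)} + p{\left(45,36 \right)} = \left(-46 + 95\right) + \left(12 - 810 + 36 \cdot 45\right) = 49 + \left(12 - 810 + 1620\right) = 49 + 822 = 871$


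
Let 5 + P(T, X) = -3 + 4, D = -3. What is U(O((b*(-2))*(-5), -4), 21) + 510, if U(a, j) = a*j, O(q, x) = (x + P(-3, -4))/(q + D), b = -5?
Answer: 27198/53 ≈ 513.17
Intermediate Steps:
P(T, X) = -4 (P(T, X) = -5 + (-3 + 4) = -5 + 1 = -4)
O(q, x) = (-4 + x)/(-3 + q) (O(q, x) = (x - 4)/(q - 3) = (-4 + x)/(-3 + q))
U(O((b*(-2))*(-5), -4), 21) + 510 = ((-4 - 4)/(-3 - 5*(-2)*(-5)))*21 + 510 = (-8/(-3 + 10*(-5)))*21 + 510 = (-8/(-3 - 50))*21 + 510 = (-8/(-53))*21 + 510 = -1/53*(-8)*21 + 510 = (8/53)*21 + 510 = 168/53 + 510 = 27198/53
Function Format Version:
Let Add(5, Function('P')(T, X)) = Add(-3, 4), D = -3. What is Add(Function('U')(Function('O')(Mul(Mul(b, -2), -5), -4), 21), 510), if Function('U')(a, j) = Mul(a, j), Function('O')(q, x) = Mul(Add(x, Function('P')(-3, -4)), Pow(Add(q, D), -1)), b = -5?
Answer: Rational(27198, 53) ≈ 513.17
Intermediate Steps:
Function('P')(T, X) = -4 (Function('P')(T, X) = Add(-5, Add(-3, 4)) = Add(-5, 1) = -4)
Function('O')(q, x) = Mul(Pow(Add(-3, q), -1), Add(-4, x)) (Function('O')(q, x) = Mul(Add(x, -4), Pow(Add(q, -3), -1)) = Mul(Add(-4, x), Pow(Add(-3, q), -1)) = Mul(Pow(Add(-3, q), -1), Add(-4, x)))
Add(Function('U')(Function('O')(Mul(Mul(b, -2), -5), -4), 21), 510) = Add(Mul(Mul(Pow(Add(-3, Mul(Mul(-5, -2), -5)), -1), Add(-4, -4)), 21), 510) = Add(Mul(Mul(Pow(Add(-3, Mul(10, -5)), -1), -8), 21), 510) = Add(Mul(Mul(Pow(Add(-3, -50), -1), -8), 21), 510) = Add(Mul(Mul(Pow(-53, -1), -8), 21), 510) = Add(Mul(Mul(Rational(-1, 53), -8), 21), 510) = Add(Mul(Rational(8, 53), 21), 510) = Add(Rational(168, 53), 510) = Rational(27198, 53)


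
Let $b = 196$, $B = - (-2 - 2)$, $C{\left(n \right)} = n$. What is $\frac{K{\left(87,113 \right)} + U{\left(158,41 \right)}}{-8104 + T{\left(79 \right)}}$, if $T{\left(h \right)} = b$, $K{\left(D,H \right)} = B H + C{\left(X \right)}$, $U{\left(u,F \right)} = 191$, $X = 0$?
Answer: $- \frac{643}{7908} \approx -0.08131$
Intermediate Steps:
$B = 4$ ($B = \left(-1\right) \left(-4\right) = 4$)
$K{\left(D,H \right)} = 4 H$ ($K{\left(D,H \right)} = 4 H + 0 = 4 H$)
$T{\left(h \right)} = 196$
$\frac{K{\left(87,113 \right)} + U{\left(158,41 \right)}}{-8104 + T{\left(79 \right)}} = \frac{4 \cdot 113 + 191}{-8104 + 196} = \frac{452 + 191}{-7908} = 643 \left(- \frac{1}{7908}\right) = - \frac{643}{7908}$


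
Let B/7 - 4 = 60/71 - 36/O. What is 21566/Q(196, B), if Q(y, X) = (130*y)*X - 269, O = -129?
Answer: 65840998/2789442583 ≈ 0.023604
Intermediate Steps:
B = 109508/3053 (B = 28 + 7*(60/71 - 36/(-129)) = 28 + 7*(60*(1/71) - 36*(-1/129)) = 28 + 7*(60/71 + 12/43) = 28 + 7*(3432/3053) = 28 + 24024/3053 = 109508/3053 ≈ 35.869)
Q(y, X) = -269 + 130*X*y (Q(y, X) = 130*X*y - 269 = -269 + 130*X*y)
21566/Q(196, B) = 21566/(-269 + 130*(109508/3053)*196) = 21566/(-269 + 2790263840/3053) = 21566/(2789442583/3053) = 21566*(3053/2789442583) = 65840998/2789442583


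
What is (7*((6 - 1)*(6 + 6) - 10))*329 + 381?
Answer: 115531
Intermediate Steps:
(7*((6 - 1)*(6 + 6) - 10))*329 + 381 = (7*(5*12 - 10))*329 + 381 = (7*(60 - 10))*329 + 381 = (7*50)*329 + 381 = 350*329 + 381 = 115150 + 381 = 115531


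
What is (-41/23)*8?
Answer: -328/23 ≈ -14.261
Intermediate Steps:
(-41/23)*8 = ((1/23)*(-41))*8 = -41/23*8 = -328/23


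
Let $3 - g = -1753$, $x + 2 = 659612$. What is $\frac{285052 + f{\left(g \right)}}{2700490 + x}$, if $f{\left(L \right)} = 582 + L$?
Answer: $\frac{28739}{336010} \approx 0.08553$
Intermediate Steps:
$x = 659610$ ($x = -2 + 659612 = 659610$)
$g = 1756$ ($g = 3 - -1753 = 3 + 1753 = 1756$)
$\frac{285052 + f{\left(g \right)}}{2700490 + x} = \frac{285052 + \left(582 + 1756\right)}{2700490 + 659610} = \frac{285052 + 2338}{3360100} = 287390 \cdot \frac{1}{3360100} = \frac{28739}{336010}$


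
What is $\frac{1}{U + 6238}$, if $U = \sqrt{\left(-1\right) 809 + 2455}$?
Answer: $\frac{3119}{19455499} - \frac{\sqrt{1646}}{38910998} \approx 0.00015927$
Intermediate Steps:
$U = \sqrt{1646}$ ($U = \sqrt{-809 + 2455} = \sqrt{1646} \approx 40.571$)
$\frac{1}{U + 6238} = \frac{1}{\sqrt{1646} + 6238} = \frac{1}{6238 + \sqrt{1646}}$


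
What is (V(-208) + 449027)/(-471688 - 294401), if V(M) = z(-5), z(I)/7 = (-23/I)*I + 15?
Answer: -149657/255363 ≈ -0.58606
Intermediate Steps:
z(I) = -56 (z(I) = 7*((-23/I)*I + 15) = 7*(-23 + 15) = 7*(-8) = -56)
V(M) = -56
(V(-208) + 449027)/(-471688 - 294401) = (-56 + 449027)/(-471688 - 294401) = 448971/(-766089) = 448971*(-1/766089) = -149657/255363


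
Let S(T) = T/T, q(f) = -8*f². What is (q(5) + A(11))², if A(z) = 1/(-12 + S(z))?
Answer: 4844401/121 ≈ 40036.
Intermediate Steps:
S(T) = 1
A(z) = -1/11 (A(z) = 1/(-12 + 1) = 1/(-11) = -1/11)
(q(5) + A(11))² = (-8*5² - 1/11)² = (-8*25 - 1/11)² = (-200 - 1/11)² = (-2201/11)² = 4844401/121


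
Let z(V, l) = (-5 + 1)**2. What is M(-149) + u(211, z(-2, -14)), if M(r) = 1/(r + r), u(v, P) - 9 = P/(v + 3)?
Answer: 289251/31886 ≈ 9.0714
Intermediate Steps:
z(V, l) = 16 (z(V, l) = (-4)**2 = 16)
u(v, P) = 9 + P/(3 + v) (u(v, P) = 9 + P/(v + 3) = 9 + P/(3 + v))
M(r) = 1/(2*r)
M(-149) + u(211, z(-2, -14)) = (1/2)/(-149) + (27 + 16 + 9*211)/(3 + 211) = (1/2)*(-1/149) + (27 + 16 + 1899)/214 = -1/298 + (1/214)*1942 = -1/298 + 971/107 = 289251/31886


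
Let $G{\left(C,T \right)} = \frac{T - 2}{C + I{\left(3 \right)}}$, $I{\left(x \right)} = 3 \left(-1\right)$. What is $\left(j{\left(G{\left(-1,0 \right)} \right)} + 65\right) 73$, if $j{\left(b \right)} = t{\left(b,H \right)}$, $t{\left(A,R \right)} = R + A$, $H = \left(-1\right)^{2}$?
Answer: $\frac{9709}{2} \approx 4854.5$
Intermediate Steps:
$H = 1$
$I{\left(x \right)} = -3$
$G{\left(C,T \right)} = \frac{-2 + T}{-3 + C}$ ($G{\left(C,T \right)} = \frac{T - 2}{C - 3} = \frac{-2 + T}{-3 + C}$)
$t{\left(A,R \right)} = A + R$
$j{\left(b \right)} = 1 + b$ ($j{\left(b \right)} = b + 1 = 1 + b$)
$\left(j{\left(G{\left(-1,0 \right)} \right)} + 65\right) 73 = \left(\left(1 + \frac{-2 + 0}{-3 - 1}\right) + 65\right) 73 = \left(\left(1 + \frac{1}{-4} \left(-2\right)\right) + 65\right) 73 = \left(\left(1 - - \frac{1}{2}\right) + 65\right) 73 = \left(\left(1 + \frac{1}{2}\right) + 65\right) 73 = \left(\frac{3}{2} + 65\right) 73 = \frac{133}{2} \cdot 73 = \frac{9709}{2}$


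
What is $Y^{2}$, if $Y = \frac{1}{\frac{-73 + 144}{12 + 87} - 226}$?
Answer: $\frac{9801}{497423809} \approx 1.9704 \cdot 10^{-5}$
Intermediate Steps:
$Y = - \frac{99}{22303}$ ($Y = \frac{1}{\frac{71}{99} - 226} = \frac{1}{- \frac{22303}{99}} = - \frac{99}{22303} \approx -0.0044389$)
$Y^{2} = \left(- \frac{99}{22303}\right)^{2} = \frac{9801}{497423809}$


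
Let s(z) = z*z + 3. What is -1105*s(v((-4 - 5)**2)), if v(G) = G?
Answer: -7253220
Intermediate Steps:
s(z) = 3 + z**2 (s(z) = z**2 + 3 = 3 + z**2)
-1105*s(v((-4 - 5)**2)) = -1105*(3 + ((-4 - 5)**2)**2) = -1105*(3 + ((-9)**2)**2) = -1105*(3 + 81**2) = -1105*(3 + 6561) = -1105*6564 = -7253220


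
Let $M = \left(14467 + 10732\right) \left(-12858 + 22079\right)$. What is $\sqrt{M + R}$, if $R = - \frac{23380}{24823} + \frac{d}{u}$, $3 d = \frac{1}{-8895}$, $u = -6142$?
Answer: $\frac{13 \sqrt{2528684728888591531360276980130}}{1356157193070} \approx 15243.0$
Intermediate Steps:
$d = - \frac{1}{26685}$ ($d = \frac{1}{3 \left(-8895\right)} = \frac{1}{3} \left(- \frac{1}{8895}\right) = - \frac{1}{26685} \approx -3.7474 \cdot 10^{-5}$)
$M = 232359979$ ($M = 25199 \cdot 9221 = 232359979$)
$R = - \frac{3831964907777}{4068471579210}$ ($R = - \frac{23380}{24823} - \frac{1}{26685 \left(-6142\right)} = \left(-23380\right) \frac{1}{24823} - - \frac{1}{163899270} = - \frac{23380}{24823} + \frac{1}{163899270} = - \frac{3831964907777}{4068471579210} \approx -0.94187$)
$\sqrt{M + R} = \sqrt{232359979 - \frac{3831964907777}{4068471579210}} = \sqrt{\frac{945349966875367528813}{4068471579210}} = \frac{13 \sqrt{2528684728888591531360276980130}}{1356157193070}$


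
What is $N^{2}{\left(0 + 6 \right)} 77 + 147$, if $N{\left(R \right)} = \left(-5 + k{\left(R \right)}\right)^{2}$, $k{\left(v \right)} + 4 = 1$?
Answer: $315539$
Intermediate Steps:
$k{\left(v \right)} = -3$ ($k{\left(v \right)} = -4 + 1 = -3$)
$N{\left(R \right)} = 64$ ($N{\left(R \right)} = \left(-5 - 3\right)^{2} = \left(-8\right)^{2} = 64$)
$N^{2}{\left(0 + 6 \right)} 77 + 147 = 64^{2} \cdot 77 + 147 = 4096 \cdot 77 + 147 = 315392 + 147 = 315539$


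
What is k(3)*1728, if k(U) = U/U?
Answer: 1728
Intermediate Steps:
k(U) = 1
k(3)*1728 = 1*1728 = 1728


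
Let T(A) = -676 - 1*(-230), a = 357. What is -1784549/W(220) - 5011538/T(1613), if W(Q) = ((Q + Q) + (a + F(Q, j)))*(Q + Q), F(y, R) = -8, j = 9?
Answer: 869504811613/77416680 ≈ 11231.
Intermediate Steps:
T(A) = -446 (T(A) = -676 + 230 = -446)
W(Q) = 2*Q*(349 + 2*Q) (W(Q) = ((Q + Q) + (357 - 8))*(Q + Q) = (2*Q + 349)*(2*Q) = (349 + 2*Q)*(2*Q) = 2*Q*(349 + 2*Q))
-1784549/W(220) - 5011538/T(1613) = -1784549*1/(440*(349 + 2*220)) - 5011538/(-446) = -1784549*1/(440*(349 + 440)) - 5011538*(-1/446) = -1784549/(2*220*789) + 2505769/223 = -1784549/347160 + 2505769/223 = 869504811613/77416680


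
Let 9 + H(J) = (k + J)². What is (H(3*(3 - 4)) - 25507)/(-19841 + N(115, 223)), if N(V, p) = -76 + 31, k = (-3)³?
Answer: 12308/9943 ≈ 1.2379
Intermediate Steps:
k = -27
N(V, p) = -45
H(J) = -9 + (-27 + J)²
(H(3*(3 - 4)) - 25507)/(-19841 + N(115, 223)) = ((-9 + (-27 + 3*(3 - 4))²) - 25507)/(-19841 - 45) = ((-9 + (-27 + 3*(-1))²) - 25507)/(-19886) = ((-9 + (-27 - 3)²) - 25507)*(-1/19886) = ((-9 + (-30)²) - 25507)*(-1/19886) = ((-9 + 900) - 25507)*(-1/19886) = (891 - 25507)*(-1/19886) = -24616*(-1/19886) = 12308/9943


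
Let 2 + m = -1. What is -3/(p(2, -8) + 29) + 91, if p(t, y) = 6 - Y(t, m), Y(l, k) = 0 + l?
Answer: 1000/11 ≈ 90.909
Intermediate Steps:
m = -3 (m = -2 - 1 = -3)
Y(l, k) = l
p(t, y) = 6 - t
-3/(p(2, -8) + 29) + 91 = -3/((6 - 1*2) + 29) + 91 = -3/((6 - 2) + 29) + 91 = -3/(4 + 29) + 91 = -3/33 + 91 = (1/33)*(-3) + 91 = -1/11 + 91 = 1000/11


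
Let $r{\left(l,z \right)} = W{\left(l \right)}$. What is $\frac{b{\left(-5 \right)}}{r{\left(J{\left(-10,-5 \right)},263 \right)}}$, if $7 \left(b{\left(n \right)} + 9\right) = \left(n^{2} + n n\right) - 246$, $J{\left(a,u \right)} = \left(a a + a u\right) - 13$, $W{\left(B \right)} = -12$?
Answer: $\frac{37}{12} \approx 3.0833$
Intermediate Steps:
$J{\left(a,u \right)} = -13 + a^{2} + a u$ ($J{\left(a,u \right)} = \left(a^{2} + a u\right) - 13 = -13 + a^{2} + a u$)
$r{\left(l,z \right)} = -12$
$b{\left(n \right)} = - \frac{309}{7} + \frac{2 n^{2}}{7}$ ($b{\left(n \right)} = -9 + \frac{\left(n^{2} + n n\right) - 246}{7} = -9 + \frac{\left(n^{2} + n^{2}\right) - 246}{7} = -9 + \frac{2 n^{2} - 246}{7} = -9 + \frac{-246 + 2 n^{2}}{7} = -9 + \left(- \frac{246}{7} + \frac{2 n^{2}}{7}\right) = - \frac{309}{7} + \frac{2 n^{2}}{7}$)
$\frac{b{\left(-5 \right)}}{r{\left(J{\left(-10,-5 \right)},263 \right)}} = \frac{- \frac{309}{7} + \frac{2 \left(-5\right)^{2}}{7}}{-12} = \left(- \frac{309}{7} + \frac{2}{7} \cdot 25\right) \left(- \frac{1}{12}\right) = \left(- \frac{309}{7} + \frac{50}{7}\right) \left(- \frac{1}{12}\right) = \left(-37\right) \left(- \frac{1}{12}\right) = \frac{37}{12}$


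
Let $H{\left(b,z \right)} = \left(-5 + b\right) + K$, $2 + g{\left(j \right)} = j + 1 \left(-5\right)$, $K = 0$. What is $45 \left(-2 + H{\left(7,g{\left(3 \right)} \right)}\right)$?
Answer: $0$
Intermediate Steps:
$g{\left(j \right)} = -7 + j$ ($g{\left(j \right)} = -2 + \left(j + 1 \left(-5\right)\right) = -2 + \left(j - 5\right) = -2 + \left(-5 + j\right) = -7 + j$)
$H{\left(b,z \right)} = -5 + b$ ($H{\left(b,z \right)} = \left(-5 + b\right) + 0 = -5 + b$)
$45 \left(-2 + H{\left(7,g{\left(3 \right)} \right)}\right) = 45 \left(-2 + \left(-5 + 7\right)\right) = 45 \left(-2 + 2\right) = 45 \cdot 0 = 0$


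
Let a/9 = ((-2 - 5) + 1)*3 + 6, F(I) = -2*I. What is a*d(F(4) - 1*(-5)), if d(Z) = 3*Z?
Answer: 972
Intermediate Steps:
a = -108 (a = 9*(((-2 - 5) + 1)*3 + 6) = 9*((-7 + 1)*3 + 6) = 9*(-6*3 + 6) = 9*(-18 + 6) = 9*(-12) = -108)
a*d(F(4) - 1*(-5)) = -324*(-2*4 - 1*(-5)) = -324*(-8 + 5) = -324*(-3) = -108*(-9) = 972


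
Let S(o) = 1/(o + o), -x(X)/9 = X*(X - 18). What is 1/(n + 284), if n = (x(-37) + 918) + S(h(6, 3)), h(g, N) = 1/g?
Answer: -1/17110 ≈ -5.8445e-5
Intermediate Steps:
x(X) = -9*X*(-18 + X) (x(X) = -9*X*(X - 18) = -9*X*(-18 + X))
S(o) = 1/(2*o)
n = -17394 (n = (9*(-37)*(18 - 1*(-37)) + 918) + 1/(2*(1/6)) = (9*(-37)*(18 + 37) + 918) + 1/(2*(⅙)) = (9*(-37)*55 + 918) + (½)*6 = (-18315 + 918) + 3 = -17397 + 3 = -17394)
1/(n + 284) = 1/(-17394 + 284) = 1/(-17110) = -1/17110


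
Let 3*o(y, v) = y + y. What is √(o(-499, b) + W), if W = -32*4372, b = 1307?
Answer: I*√1262130/3 ≈ 374.48*I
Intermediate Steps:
W = -139904
o(y, v) = 2*y/3 (o(y, v) = (y + y)/3 = (2*y)/3 = 2*y/3)
√(o(-499, b) + W) = √((⅔)*(-499) - 139904) = √(-998/3 - 139904) = √(-420710/3) = I*√1262130/3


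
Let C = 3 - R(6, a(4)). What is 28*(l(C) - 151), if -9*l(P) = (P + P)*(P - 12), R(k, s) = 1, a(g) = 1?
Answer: -36932/9 ≈ -4103.6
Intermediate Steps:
C = 2 (C = 3 - 1*1 = 3 - 1 = 2)
l(P) = -2*P*(-12 + P)/9 (l(P) = -(P + P)*(P - 12)/9 = -2*P*(-12 + P)/9)
28*(l(C) - 151) = 28*((2/9)*2*(12 - 1*2) - 151) = 28*((2/9)*2*(12 - 2) - 151) = 28*((2/9)*2*10 - 151) = 28*(40/9 - 151) = 28*(-1319/9) = -36932/9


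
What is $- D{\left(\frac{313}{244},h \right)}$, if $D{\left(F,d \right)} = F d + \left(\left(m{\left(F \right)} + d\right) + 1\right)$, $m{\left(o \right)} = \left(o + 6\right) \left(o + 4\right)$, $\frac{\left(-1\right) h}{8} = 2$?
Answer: $- \frac{175561}{59536} \approx -2.9488$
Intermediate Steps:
$h = -16$ ($h = \left(-8\right) 2 = -16$)
$m{\left(o \right)} = \left(4 + o\right) \left(6 + o\right)$ ($m{\left(o \right)} = \left(6 + o\right) \left(4 + o\right) = \left(4 + o\right) \left(6 + o\right)$)
$D{\left(F,d \right)} = 25 + d + F^{2} + 10 F + F d$ ($D{\left(F,d \right)} = F d + \left(\left(\left(24 + F^{2} + 10 F\right) + d\right) + 1\right) = F d + \left(\left(24 + d + F^{2} + 10 F\right) + 1\right) = F d + \left(25 + d + F^{2} + 10 F\right) = 25 + d + F^{2} + 10 F + F d$)
$- D{\left(\frac{313}{244},h \right)} = - (25 - 16 + \left(\frac{313}{244}\right)^{2} + 10 \cdot \frac{313}{244} + \frac{313}{244} \left(-16\right)) = - (25 - 16 + \frac{97969}{59536} + \frac{1565}{122} - \frac{1252}{61}) = \left(-1\right) \frac{175561}{59536} = - \frac{175561}{59536}$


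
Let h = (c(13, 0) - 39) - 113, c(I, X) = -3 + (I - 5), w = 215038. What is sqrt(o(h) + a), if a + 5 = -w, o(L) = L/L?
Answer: I*sqrt(215042) ≈ 463.73*I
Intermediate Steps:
c(I, X) = -8 + I (c(I, X) = -3 + (-5 + I) = -8 + I)
h = -147 (h = ((-8 + 13) - 39) - 113 = (5 - 39) - 113 = -34 - 113 = -147)
o(L) = 1
a = -215043 (a = -5 - 1*215038 = -5 - 215038 = -215043)
sqrt(o(h) + a) = sqrt(1 - 215043) = sqrt(-215042) = I*sqrt(215042)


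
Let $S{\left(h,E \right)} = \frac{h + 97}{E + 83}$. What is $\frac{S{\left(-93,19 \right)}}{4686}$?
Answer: $\frac{1}{119493} \approx 8.3687 \cdot 10^{-6}$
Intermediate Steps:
$S{\left(h,E \right)} = \frac{97 + h}{83 + E}$
$\frac{S{\left(-93,19 \right)}}{4686} = \frac{\frac{1}{83 + 19} \left(97 - 93\right)}{4686} = \frac{1}{102} \cdot 4 \cdot \frac{1}{4686} = \frac{2}{51} \cdot \frac{1}{4686} = \frac{1}{119493}$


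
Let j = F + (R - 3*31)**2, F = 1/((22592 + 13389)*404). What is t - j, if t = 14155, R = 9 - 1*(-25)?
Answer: 155160722375/14536324 ≈ 10674.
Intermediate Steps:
R = 34 (R = 9 + 25 = 34)
F = 1/14536324 (F = (1/404)/35981 = (1/35981)*(1/404) = 1/14536324 ≈ 6.8793e-8)
j = 50600943845/14536324 (j = 1/14536324 + (34 - 3*31)**2 = 1/14536324 + (34 - 93)**2 = 1/14536324 + (-59)**2 = 1/14536324 + 3481 = 50600943845/14536324 ≈ 3481.0)
t - j = 14155 - 1*50600943845/14536324 = 14155 - 50600943845/14536324 = 155160722375/14536324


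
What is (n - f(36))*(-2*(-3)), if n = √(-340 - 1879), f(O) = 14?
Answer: -84 + 6*I*√2219 ≈ -84.0 + 282.64*I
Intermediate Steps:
n = I*√2219 (n = √(-2219) = I*√2219 ≈ 47.106*I)
(n - f(36))*(-2*(-3)) = (I*√2219 - 1*14)*(-2*(-3)) = (I*√2219 - 14)*6 = (-14 + I*√2219)*6 = -84 + 6*I*√2219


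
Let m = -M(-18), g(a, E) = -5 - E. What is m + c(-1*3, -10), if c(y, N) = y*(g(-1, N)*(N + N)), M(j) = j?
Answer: 318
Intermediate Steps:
c(y, N) = 2*N*y*(-5 - N) (c(y, N) = y*((-5 - N)*(N + N)) = y*((-5 - N)*(2*N)) = y*(2*N*(-5 - N)) = 2*N*y*(-5 - N))
m = 18 (m = -1*(-18) = 18)
m + c(-1*3, -10) = 18 - 2*(-10)*(-1*3)*(5 - 10) = 18 - 2*(-10)*(-3)*(-5) = 18 + 300 = 318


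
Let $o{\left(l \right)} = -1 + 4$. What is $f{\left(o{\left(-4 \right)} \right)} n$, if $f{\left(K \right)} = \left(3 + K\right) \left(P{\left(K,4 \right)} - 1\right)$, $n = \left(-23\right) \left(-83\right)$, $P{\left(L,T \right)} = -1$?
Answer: $-22908$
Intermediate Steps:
$o{\left(l \right)} = 3$
$n = 1909$
$f{\left(K \right)} = -6 - 2 K$ ($f{\left(K \right)} = \left(3 + K\right) \left(-1 - 1\right) = \left(3 + K\right) \left(-2\right) = -6 - 2 K$)
$f{\left(o{\left(-4 \right)} \right)} n = \left(-6 - 6\right) 1909 = \left(-12\right) 1909 = -22908$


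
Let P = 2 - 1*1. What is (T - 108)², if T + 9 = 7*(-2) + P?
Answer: 16900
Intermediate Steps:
P = 1 (P = 2 - 1 = 1)
T = -22 (T = -9 + (7*(-2) + 1) = -9 + (-14 + 1) = -9 - 13 = -22)
(T - 108)² = (-22 - 108)² = (-130)² = 16900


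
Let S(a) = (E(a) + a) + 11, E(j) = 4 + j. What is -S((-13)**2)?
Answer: -353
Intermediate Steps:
S(a) = 15 + 2*a (S(a) = ((4 + a) + a) + 11 = (4 + 2*a) + 11 = 15 + 2*a)
-S((-13)**2) = -(15 + 2*(-13)**2) = -(15 + 2*169) = -(15 + 338) = -1*353 = -353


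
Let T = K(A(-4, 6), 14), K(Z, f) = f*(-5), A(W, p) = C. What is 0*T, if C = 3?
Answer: 0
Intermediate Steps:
A(W, p) = 3
K(Z, f) = -5*f
T = -70 (T = -5*14 = -70)
0*T = 0*(-70) = 0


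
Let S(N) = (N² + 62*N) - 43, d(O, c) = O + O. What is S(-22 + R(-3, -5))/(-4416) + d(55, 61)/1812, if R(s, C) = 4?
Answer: 166565/666816 ≈ 0.24979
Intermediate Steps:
d(O, c) = 2*O
S(N) = -43 + N² + 62*N
S(-22 + R(-3, -5))/(-4416) + d(55, 61)/1812 = (-43 + (-22 + 4)² + 62*(-22 + 4))/(-4416) + (2*55)/1812 = (-43 + (-18)² + 62*(-18))*(-1/4416) + 110*(1/1812) = (-43 + 324 - 1116)*(-1/4416) + 55/906 = -835*(-1/4416) + 55/906 = 835/4416 + 55/906 = 166565/666816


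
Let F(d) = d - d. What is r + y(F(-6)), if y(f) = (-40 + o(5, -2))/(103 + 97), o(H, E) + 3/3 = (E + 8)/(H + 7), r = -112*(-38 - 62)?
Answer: 4479919/400 ≈ 11200.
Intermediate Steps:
r = 11200 (r = -112*(-100) = 11200)
F(d) = 0
o(H, E) = -1 + (8 + E)/(7 + H) (o(H, E) = -1 + (E + 8)/(H + 7) = -1 + (8 + E)/(7 + H))
y(f) = -81/400 (y(f) = (-40 + (1 - 2 - 1*5)/(7 + 5))/(103 + 97) = (-40 + (1 - 2 - 5)/12)/200 = (-40 + (1/12)*(-6))*(1/200) = (-40 - ½)*(1/200) = -81/2*1/200 = -81/400)
r + y(F(-6)) = 11200 - 81/400 = 4479919/400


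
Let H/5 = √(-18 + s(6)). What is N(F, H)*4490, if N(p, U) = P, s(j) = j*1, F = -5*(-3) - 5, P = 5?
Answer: 22450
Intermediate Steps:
F = 10 (F = 15 - 5 = 10)
s(j) = j
H = 10*I*√3 (H = 5*√(-18 + 6) = 5*√(-12) = 5*(2*I*√3) = 10*I*√3 ≈ 17.32*I)
N(p, U) = 5
N(F, H)*4490 = 5*4490 = 22450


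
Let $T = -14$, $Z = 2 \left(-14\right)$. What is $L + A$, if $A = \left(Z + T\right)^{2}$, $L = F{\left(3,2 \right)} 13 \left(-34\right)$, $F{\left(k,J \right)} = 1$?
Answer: $1322$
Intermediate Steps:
$Z = -28$
$L = -442$ ($L = 1 \cdot 13 \left(-34\right) = 13 \left(-34\right) = -442$)
$A = 1764$ ($A = \left(-28 - 14\right)^{2} = \left(-42\right)^{2} = 1764$)
$L + A = -442 + 1764 = 1322$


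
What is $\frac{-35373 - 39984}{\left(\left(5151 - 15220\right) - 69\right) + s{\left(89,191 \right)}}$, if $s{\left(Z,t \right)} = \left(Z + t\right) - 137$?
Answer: $\frac{75357}{9995} \approx 7.5395$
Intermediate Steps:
$s{\left(Z,t \right)} = -137 + Z + t$
$\frac{-35373 - 39984}{\left(\left(5151 - 15220\right) - 69\right) + s{\left(89,191 \right)}} = \frac{-35373 - 39984}{\left(\left(5151 - 15220\right) - 69\right) + \left(-137 + 89 + 191\right)} = - \frac{75357}{\left(-10069 - 69\right) + 143} = - \frac{75357}{-10138 + 143} = - \frac{75357}{-9995} = \left(-75357\right) \left(- \frac{1}{9995}\right) = \frac{75357}{9995}$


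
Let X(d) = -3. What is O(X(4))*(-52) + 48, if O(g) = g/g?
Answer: -4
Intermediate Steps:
O(g) = 1
O(X(4))*(-52) + 48 = 1*(-52) + 48 = -52 + 48 = -4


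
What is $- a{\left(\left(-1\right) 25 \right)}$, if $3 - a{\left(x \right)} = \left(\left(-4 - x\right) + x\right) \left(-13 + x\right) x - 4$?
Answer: $-3807$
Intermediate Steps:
$a{\left(x \right)} = 7 - x \left(52 - 4 x\right)$ ($a{\left(x \right)} = 3 - \left(\left(\left(-4 - x\right) + x\right) \left(-13 + x\right) x - 4\right) = 3 - \left(- 4 \left(-13 + x\right) x - 4\right) = 3 - \left(\left(52 - 4 x\right) x - 4\right) = 3 - \left(x \left(52 - 4 x\right) - 4\right) = 3 - \left(-4 + x \left(52 - 4 x\right)\right) = 7 - x \left(52 - 4 x\right)$)
$- a{\left(\left(-1\right) 25 \right)} = - (7 - 52 \left(\left(-1\right) 25\right) + 4 \left(\left(-1\right) 25\right)^{2}) = - (7 - -1300 + 4 \left(-25\right)^{2}) = - (7 + 1300 + 4 \cdot 625) = - (7 + 1300 + 2500) = \left(-1\right) 3807 = -3807$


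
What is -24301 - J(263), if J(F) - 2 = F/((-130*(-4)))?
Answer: -12637823/520 ≈ -24304.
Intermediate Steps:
J(F) = 2 + F/520 (J(F) = 2 + F/((-130*(-4))) = 2 + F/520)
-24301 - J(263) = -24301 - (2 + (1/520)*263) = -24301 - (2 + 263/520) = -24301 - 1*1303/520 = -24301 - 1303/520 = -12637823/520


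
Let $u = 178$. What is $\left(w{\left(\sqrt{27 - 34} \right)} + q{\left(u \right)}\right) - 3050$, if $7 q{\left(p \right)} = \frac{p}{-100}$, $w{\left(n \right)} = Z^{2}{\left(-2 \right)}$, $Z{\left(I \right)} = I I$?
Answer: $- \frac{1061989}{350} \approx -3034.3$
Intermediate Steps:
$Z{\left(I \right)} = I^{2}$
$w{\left(n \right)} = 16$ ($w{\left(n \right)} = \left(\left(-2\right)^{2}\right)^{2} = 4^{2} = 16$)
$q{\left(p \right)} = - \frac{p}{700}$ ($q{\left(p \right)} = \frac{p \frac{1}{-100}}{7} = \frac{p \left(- \frac{1}{100}\right)}{7} = \frac{\left(- \frac{1}{100}\right) p}{7} = - \frac{p}{700}$)
$\left(w{\left(\sqrt{27 - 34} \right)} + q{\left(u \right)}\right) - 3050 = \left(16 - \frac{89}{350}\right) - 3050 = \frac{5511}{350} - 3050 = - \frac{1061989}{350}$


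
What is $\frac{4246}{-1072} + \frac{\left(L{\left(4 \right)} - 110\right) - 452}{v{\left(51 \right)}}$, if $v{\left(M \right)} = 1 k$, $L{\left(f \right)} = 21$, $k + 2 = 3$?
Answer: $- \frac{292099}{536} \approx -544.96$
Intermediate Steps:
$k = 1$ ($k = -2 + 3 = 1$)
$v{\left(M \right)} = 1$ ($v{\left(M \right)} = 1 \cdot 1 = 1$)
$\frac{4246}{-1072} + \frac{\left(L{\left(4 \right)} - 110\right) - 452}{v{\left(51 \right)}} = \frac{4246}{-1072} + \frac{\left(21 - 110\right) - 452}{1} = 4246 \left(- \frac{1}{1072}\right) + \left(-89 - 452\right) 1 = - \frac{2123}{536} - 541 = - \frac{292099}{536}$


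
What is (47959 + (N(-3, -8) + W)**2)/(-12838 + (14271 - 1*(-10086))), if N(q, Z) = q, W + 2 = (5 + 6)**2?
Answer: 61415/11519 ≈ 5.3316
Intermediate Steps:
W = 119 (W = -2 + (5 + 6)**2 = -2 + 11**2 = -2 + 121 = 119)
(47959 + (N(-3, -8) + W)**2)/(-12838 + (14271 - 1*(-10086))) = (47959 + (-3 + 119)**2)/(-12838 + (14271 - 1*(-10086))) = (47959 + 116**2)/(-12838 + (14271 + 10086)) = (47959 + 13456)/(-12838 + 24357) = 61415/11519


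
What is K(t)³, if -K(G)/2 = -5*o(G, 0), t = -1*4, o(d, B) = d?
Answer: -64000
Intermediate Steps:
t = -4
K(G) = 10*G (K(G) = -(-10)*G = 10*G)
K(t)³ = (10*(-4))³ = (-40)³ = -64000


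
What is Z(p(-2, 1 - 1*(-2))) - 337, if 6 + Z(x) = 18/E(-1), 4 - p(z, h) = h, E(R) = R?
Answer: -361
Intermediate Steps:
p(z, h) = 4 - h
Z(x) = -24 (Z(x) = -6 + 18/(-1) = -6 + 18*(-1) = -6 - 18 = -24)
Z(p(-2, 1 - 1*(-2))) - 337 = -24 - 337 = -361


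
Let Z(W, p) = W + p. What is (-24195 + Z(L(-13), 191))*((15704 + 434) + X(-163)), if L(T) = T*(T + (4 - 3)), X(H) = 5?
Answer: -384978264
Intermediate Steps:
L(T) = T*(1 + T) (L(T) = T*(T + 1) = T*(1 + T))
(-24195 + Z(L(-13), 191))*((15704 + 434) + X(-163)) = (-24195 + (-13*(1 - 13) + 191))*((15704 + 434) + 5) = (-24195 + (-13*(-12) + 191))*(16138 + 5) = (-24195 + (156 + 191))*16143 = (-24195 + 347)*16143 = -23848*16143 = -384978264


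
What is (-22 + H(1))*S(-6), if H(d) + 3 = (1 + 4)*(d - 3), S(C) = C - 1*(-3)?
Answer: 105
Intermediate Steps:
S(C) = 3 + C (S(C) = C + 3 = 3 + C)
H(d) = -18 + 5*d (H(d) = -3 + (1 + 4)*(d - 3) = -3 + 5*(-3 + d) = -3 + (-15 + 5*d) = -18 + 5*d)
(-22 + H(1))*S(-6) = (-22 + (-18 + 5*1))*(3 - 6) = (-22 + (-18 + 5))*(-3) = (-22 - 13)*(-3) = -35*(-3) = 105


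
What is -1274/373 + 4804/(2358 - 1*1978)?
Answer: 326943/35435 ≈ 9.2266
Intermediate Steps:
-1274/373 + 4804/(2358 - 1*1978) = -1274*1/373 + 4804/(2358 - 1978) = -1274/373 + 4804/380 = -1274/373 + 4804*(1/380) = -1274/373 + 1201/95 = 326943/35435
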